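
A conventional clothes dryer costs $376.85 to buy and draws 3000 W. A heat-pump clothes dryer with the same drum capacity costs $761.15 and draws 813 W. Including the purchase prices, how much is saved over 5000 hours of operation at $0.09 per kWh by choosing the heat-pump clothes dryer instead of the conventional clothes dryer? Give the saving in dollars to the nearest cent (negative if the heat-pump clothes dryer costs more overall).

$599.85

conventional clothes dryer: $376.85 + (3000/1000) kW × 5000 h × $0.09 = $376.85 + $1350 = $1726.85
heat-pump clothes dryer: $761.15 + (813/1000) kW × 5000 h × $0.09 = $761.15 + $365.85 = $1127
Saving = $1726.85 − $1127 = $599.85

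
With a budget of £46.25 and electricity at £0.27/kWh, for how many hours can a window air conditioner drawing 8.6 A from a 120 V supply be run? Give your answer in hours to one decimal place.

166.0 h

Power = 8.6 A × 120 V = 1032 W = 1.032 kW
Energy available = £46.25 ÷ £0.27/kWh = 171.2963 kWh
Hours = 171.2963 kWh ÷ 1.032 kW = 166.0 h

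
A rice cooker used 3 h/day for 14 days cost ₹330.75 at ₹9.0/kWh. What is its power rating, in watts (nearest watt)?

875 W

Energy = ₹330.75 ÷ ₹9.0/kWh = 36.75 kWh
Runtime = 3 h/day × 14 days = 42 h
Power = 36.75 kWh ÷ 42 h = 0.875 kW = 875 W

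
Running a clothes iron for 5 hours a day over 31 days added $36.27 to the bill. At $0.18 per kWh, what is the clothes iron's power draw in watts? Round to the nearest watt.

Energy = $36.27 ÷ $0.18/kWh = 201.5 kWh
Runtime = 5 h/day × 31 days = 155 h
Power = 201.5 kWh ÷ 155 h = 1.3 kW = 1300 W

1300 W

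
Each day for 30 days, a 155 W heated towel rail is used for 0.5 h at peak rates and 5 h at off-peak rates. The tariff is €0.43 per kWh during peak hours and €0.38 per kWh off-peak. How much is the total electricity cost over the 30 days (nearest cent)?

Peak energy = 0.155 kW × 0.5 h × 30 = 2.325 kWh
Off-peak energy = 0.155 kW × 5 h × 30 = 23.25 kWh
Cost = 2.325 × €0.43 + 23.25 × €0.38 = €0.99975 + €8.835 = €9.83

€9.83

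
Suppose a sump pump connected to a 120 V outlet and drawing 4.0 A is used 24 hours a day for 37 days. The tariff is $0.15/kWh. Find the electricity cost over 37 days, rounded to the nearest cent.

$63.94

Power = 4.0 A × 120 V = 480 W = 0.48 kW
Runtime = 24 h × 37 = 888 h
Energy = 0.48 kW × 888 h = 426.24 kWh
Cost = 426.24 kWh × $0.15/kWh = $63.94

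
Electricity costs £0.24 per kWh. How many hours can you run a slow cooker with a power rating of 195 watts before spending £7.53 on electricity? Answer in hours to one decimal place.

Energy available = £7.53 ÷ £0.24/kWh = 31.375 kWh
Hours = 31.375 kWh ÷ 0.195 kW = 160.9 h

160.9 h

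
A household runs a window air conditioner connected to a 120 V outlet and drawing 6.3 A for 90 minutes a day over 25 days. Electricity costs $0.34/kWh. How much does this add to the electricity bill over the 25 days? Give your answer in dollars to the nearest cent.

Power = 6.3 A × 120 V = 756 W = 0.756 kW
Runtime = 90 min × 25 = 2250 min = 37.5 h
Energy = 0.756 kW × 37.5 h = 28.35 kWh
Cost = 28.35 kWh × $0.34/kWh = $9.64

$9.64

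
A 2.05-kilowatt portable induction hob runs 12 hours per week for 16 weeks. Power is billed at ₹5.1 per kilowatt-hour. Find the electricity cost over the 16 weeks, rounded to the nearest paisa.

₹2007.36

Runtime = 12 h/week × 16 weeks = 192 h
Energy = 2.05 kW × 192 h = 393.6 kWh
Cost = 393.6 kWh × ₹5.1/kWh = ₹2007.36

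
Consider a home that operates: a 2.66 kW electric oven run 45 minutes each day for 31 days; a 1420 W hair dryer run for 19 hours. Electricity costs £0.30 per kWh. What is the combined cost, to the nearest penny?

electric oven: Runtime = 45 min × 31 = 1395 min = 23.25 h
electric oven: 2.66 kW × 23.25 h = 61.845 kWh
hair dryer: 1.42 kW × 19 h = 26.98 kWh
Total energy = 88.825 kWh
Cost = 88.825 × £0.30 = £26.65

£26.65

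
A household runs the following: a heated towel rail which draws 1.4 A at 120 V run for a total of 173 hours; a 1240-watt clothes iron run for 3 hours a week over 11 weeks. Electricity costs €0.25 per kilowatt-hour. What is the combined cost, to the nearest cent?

heated towel rail: Power = 1.4 A × 120 V = 168 W = 0.168 kW
heated towel rail: 0.168 kW × 173 h = 29.064 kWh
clothes iron: Runtime = 3 h/week × 11 weeks = 33 h
clothes iron: 1.24 kW × 33 h = 40.92 kWh
Total energy = 69.984 kWh
Cost = 69.984 × €0.25 = €17.50

€17.50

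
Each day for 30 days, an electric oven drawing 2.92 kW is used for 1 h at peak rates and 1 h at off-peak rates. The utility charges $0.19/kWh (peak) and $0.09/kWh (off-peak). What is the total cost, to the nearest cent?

$24.53

Peak energy = 2.92 kW × 1 h × 30 = 87.6 kWh
Off-peak energy = 2.92 kW × 1 h × 30 = 87.6 kWh
Cost = 87.6 × $0.19 + 87.6 × $0.09 = $16.644 + $7.884 = $24.53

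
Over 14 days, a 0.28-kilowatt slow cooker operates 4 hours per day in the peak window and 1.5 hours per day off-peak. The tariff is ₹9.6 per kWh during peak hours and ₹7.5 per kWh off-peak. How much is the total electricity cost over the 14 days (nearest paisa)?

₹194.63

Peak energy = 0.28 kW × 4 h × 14 = 15.68 kWh
Off-peak energy = 0.28 kW × 1.5 h × 14 = 5.88 kWh
Cost = 15.68 × ₹9.6 + 5.88 × ₹7.5 = ₹150.528 + ₹44.1 = ₹194.63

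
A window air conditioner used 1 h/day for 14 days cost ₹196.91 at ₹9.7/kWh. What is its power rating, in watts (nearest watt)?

1450 W

Energy = ₹196.91 ÷ ₹9.7/kWh = 20.3 kWh
Runtime = 1 h/day × 14 days = 14 h
Power = 20.3 kWh ÷ 14 h = 1.45 kW = 1450 W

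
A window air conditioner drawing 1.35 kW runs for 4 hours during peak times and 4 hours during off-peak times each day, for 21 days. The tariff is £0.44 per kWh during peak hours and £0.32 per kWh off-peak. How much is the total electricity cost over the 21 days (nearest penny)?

Peak energy = 1.35 kW × 4 h × 21 = 113.4 kWh
Off-peak energy = 1.35 kW × 4 h × 21 = 113.4 kWh
Cost = 113.4 × £0.44 + 113.4 × £0.32 = £49.896 + £36.288 = £86.18

£86.18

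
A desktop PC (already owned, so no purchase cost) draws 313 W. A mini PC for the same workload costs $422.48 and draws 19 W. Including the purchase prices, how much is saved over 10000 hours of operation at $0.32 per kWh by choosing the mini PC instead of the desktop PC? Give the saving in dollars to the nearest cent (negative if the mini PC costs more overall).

desktop PC: $0.00 + (313/1000) kW × 10000 h × $0.32 = $0.00 + $1001.6 = $1001.6
mini PC: $422.48 + (19/1000) kW × 10000 h × $0.32 = $422.48 + $60.8 = $483.28
Saving = $1001.6 − $483.28 = $518.32

$518.32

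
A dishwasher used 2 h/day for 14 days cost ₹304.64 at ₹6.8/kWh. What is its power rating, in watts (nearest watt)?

1600 W

Energy = ₹304.64 ÷ ₹6.8/kWh = 44.8 kWh
Runtime = 2 h/day × 14 days = 28 h
Power = 44.8 kWh ÷ 28 h = 1.6 kW = 1600 W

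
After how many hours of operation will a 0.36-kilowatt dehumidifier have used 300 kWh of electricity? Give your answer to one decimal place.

Hours = 300 kWh ÷ 0.36 kW = 833.3 h

833.3 h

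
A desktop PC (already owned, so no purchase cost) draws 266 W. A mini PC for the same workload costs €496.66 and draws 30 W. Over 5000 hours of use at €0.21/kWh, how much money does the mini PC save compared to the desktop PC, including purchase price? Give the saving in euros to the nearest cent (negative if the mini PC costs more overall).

-€248.86

desktop PC: €0.00 + (266/1000) kW × 5000 h × €0.21 = €0.00 + €279.3 = €279.3
mini PC: €496.66 + (30/1000) kW × 5000 h × €0.21 = €496.66 + €31.5 = €528.16
Saving = €279.3 − €528.16 = −€248.86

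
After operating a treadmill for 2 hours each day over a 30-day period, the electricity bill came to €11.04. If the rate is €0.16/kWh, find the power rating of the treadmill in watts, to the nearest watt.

Energy = €11.04 ÷ €0.16/kWh = 69 kWh
Runtime = 2 h/day × 30 days = 60 h
Power = 69 kWh ÷ 60 h = 1.15 kW = 1150 W

1150 W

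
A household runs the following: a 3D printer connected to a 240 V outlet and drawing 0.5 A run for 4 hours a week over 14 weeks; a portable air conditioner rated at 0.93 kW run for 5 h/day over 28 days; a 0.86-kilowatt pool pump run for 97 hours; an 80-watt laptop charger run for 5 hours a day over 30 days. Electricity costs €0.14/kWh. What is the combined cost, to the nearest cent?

3D printer: Power = 0.5 A × 240 V = 120 W = 0.12 kW
3D printer: Runtime = 4 h/week × 14 weeks = 56 h
3D printer: 0.12 kW × 56 h = 6.72 kWh
portable air conditioner: Runtime = 5 h/day × 28 days = 140 h
portable air conditioner: 0.93 kW × 140 h = 130.2 kWh
pool pump: 0.86 kW × 97 h = 83.42 kWh
laptop charger: Runtime = 5 h/day × 30 days = 150 h
laptop charger: 0.08 kW × 150 h = 12 kWh
Total energy = 232.34 kWh
Cost = 232.34 × €0.14 = €32.53

€32.53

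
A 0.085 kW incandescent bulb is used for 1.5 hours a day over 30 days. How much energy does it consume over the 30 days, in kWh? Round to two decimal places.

Runtime = 1.5 h/day × 30 days = 45 h
Energy = 0.085 kW × 45 h = 3.825 kWh ≈ 3.83 kWh

3.83 kWh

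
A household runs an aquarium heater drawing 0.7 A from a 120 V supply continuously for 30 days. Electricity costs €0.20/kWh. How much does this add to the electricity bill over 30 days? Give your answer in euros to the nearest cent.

€12.10

Power = 0.7 A × 120 V = 84 W = 0.084 kW
Runtime = 24 h × 30 = 720 h
Energy = 0.084 kW × 720 h = 60.48 kWh
Cost = 60.48 kWh × €0.20/kWh = €12.10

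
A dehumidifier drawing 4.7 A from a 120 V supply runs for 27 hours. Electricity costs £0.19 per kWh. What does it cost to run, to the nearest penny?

Power = 4.7 A × 120 V = 564 W = 0.564 kW
Energy = 0.564 kW × 27 h = 15.228 kWh
Cost = 15.228 kWh × £0.19/kWh = £2.89

£2.89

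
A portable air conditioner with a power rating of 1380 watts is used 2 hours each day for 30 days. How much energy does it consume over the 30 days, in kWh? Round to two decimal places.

82.80 kWh

Runtime = 2 h/day × 30 days = 60 h
Energy = 1.38 kW × 60 h = 82.8 kWh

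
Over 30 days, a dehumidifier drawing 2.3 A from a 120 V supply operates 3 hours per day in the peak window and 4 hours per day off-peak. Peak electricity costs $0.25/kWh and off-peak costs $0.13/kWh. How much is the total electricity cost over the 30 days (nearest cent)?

Power = 2.3 A × 120 V = 276 W = 0.276 kW
Peak energy = 0.276 kW × 3 h × 30 = 24.84 kWh
Off-peak energy = 0.276 kW × 4 h × 30 = 33.12 kWh
Cost = 24.84 × $0.25 + 33.12 × $0.13 = $6.21 + $4.3056 = $10.52

$10.52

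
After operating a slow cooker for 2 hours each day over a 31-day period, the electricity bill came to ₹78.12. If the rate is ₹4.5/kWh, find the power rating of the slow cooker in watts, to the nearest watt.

280 W

Energy = ₹78.12 ÷ ₹4.5/kWh = 17.36 kWh
Runtime = 2 h/day × 31 days = 62 h
Power = 17.36 kWh ÷ 62 h = 0.28 kW = 280 W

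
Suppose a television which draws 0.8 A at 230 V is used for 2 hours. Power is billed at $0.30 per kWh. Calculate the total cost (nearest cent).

$0.11

Power = 0.8 A × 230 V = 184 W = 0.184 kW
Energy = 0.184 kW × 2 h = 0.368 kWh
Cost = 0.368 kWh × $0.30/kWh = $0.11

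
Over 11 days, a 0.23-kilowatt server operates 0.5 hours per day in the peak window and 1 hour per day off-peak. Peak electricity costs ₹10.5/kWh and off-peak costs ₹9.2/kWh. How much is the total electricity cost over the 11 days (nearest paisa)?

₹36.56

Peak energy = 0.23 kW × 0.5 h × 11 = 1.265 kWh
Off-peak energy = 0.23 kW × 1 h × 11 = 2.53 kWh
Cost = 1.265 × ₹10.5 + 2.53 × ₹9.2 = ₹13.2825 + ₹23.276 = ₹36.56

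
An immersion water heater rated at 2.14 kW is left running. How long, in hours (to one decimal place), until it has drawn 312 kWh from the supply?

Hours = 312 kWh ÷ 2.14 kW = 145.8 h

145.8 h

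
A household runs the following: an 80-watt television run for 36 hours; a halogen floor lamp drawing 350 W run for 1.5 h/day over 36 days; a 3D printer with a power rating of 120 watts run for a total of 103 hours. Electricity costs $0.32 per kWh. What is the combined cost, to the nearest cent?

television: 0.08 kW × 36 h = 2.88 kWh
halogen floor lamp: Runtime = 1.5 h/day × 36 days = 54 h
halogen floor lamp: 0.35 kW × 54 h = 18.9 kWh
3D printer: 0.12 kW × 103 h = 12.36 kWh
Total energy = 34.14 kWh
Cost = 34.14 × $0.32 = $10.92

$10.92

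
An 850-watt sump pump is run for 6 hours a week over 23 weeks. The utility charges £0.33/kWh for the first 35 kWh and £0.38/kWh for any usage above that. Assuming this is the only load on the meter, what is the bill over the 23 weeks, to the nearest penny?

Runtime = 6 h/week × 23 weeks = 138 h
Energy = 0.85 kW × 138 h = 117.3 kWh
Tier 1 (0–35 kWh): 35 × £0.33 = £11.55
Above 35 kWh: 82.3 × £0.38 = £31.274
Bill = £42.82

£42.82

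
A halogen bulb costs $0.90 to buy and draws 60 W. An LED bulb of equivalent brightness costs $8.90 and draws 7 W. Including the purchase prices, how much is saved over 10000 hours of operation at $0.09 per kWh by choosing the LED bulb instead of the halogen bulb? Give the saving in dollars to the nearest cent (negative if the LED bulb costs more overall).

halogen bulb: $0.90 + (60/1000) kW × 10000 h × $0.09 = $0.90 + $54 = $54.9
LED bulb: $8.90 + (7/1000) kW × 10000 h × $0.09 = $8.90 + $6.3 = $15.2
Saving = $54.9 − $15.2 = $39.7

$39.70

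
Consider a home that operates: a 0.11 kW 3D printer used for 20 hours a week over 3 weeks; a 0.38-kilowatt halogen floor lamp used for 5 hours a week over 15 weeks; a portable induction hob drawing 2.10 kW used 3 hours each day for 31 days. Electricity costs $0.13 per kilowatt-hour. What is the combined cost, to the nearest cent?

$29.95

3D printer: Runtime = 20 h/week × 3 weeks = 60 h
3D printer: 0.11 kW × 60 h = 6.6 kWh
halogen floor lamp: Runtime = 5 h/week × 15 weeks = 75 h
halogen floor lamp: 0.38 kW × 75 h = 28.5 kWh
portable induction hob: Runtime = 3 h/day × 31 days = 93 h
portable induction hob: 2.1 kW × 93 h = 195.3 kWh
Total energy = 230.4 kWh
Cost = 230.4 × $0.13 = $29.95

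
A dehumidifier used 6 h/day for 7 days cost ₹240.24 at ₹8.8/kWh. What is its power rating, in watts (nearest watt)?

Energy = ₹240.24 ÷ ₹8.8/kWh = 27.3 kWh
Runtime = 6 h/day × 7 days = 42 h
Power = 27.3 kWh ÷ 42 h = 0.65 kW = 650 W

650 W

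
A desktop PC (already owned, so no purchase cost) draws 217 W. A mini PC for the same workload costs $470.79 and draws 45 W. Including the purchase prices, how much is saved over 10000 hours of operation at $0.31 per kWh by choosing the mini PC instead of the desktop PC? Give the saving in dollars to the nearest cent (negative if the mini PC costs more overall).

$62.41

desktop PC: $0.00 + (217/1000) kW × 10000 h × $0.31 = $0.00 + $672.7 = $672.7
mini PC: $470.79 + (45/1000) kW × 10000 h × $0.31 = $470.79 + $139.5 = $610.29
Saving = $672.7 − $610.29 = $62.41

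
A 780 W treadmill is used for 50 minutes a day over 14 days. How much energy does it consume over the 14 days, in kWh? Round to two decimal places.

Runtime = 50 min × 14 = 700 min = 11.666666… h
Energy = 0.78 kW × 11.666666… h = 9.1 kWh

9.10 kWh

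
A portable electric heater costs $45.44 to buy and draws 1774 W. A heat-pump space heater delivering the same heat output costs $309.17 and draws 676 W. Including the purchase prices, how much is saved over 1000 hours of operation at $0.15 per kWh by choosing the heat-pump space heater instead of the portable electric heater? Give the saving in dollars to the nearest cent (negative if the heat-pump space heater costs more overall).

-$99.03

portable electric heater: $45.44 + (1774/1000) kW × 1000 h × $0.15 = $45.44 + $266.1 = $311.54
heat-pump space heater: $309.17 + (676/1000) kW × 1000 h × $0.15 = $309.17 + $101.4 = $410.57
Saving = $311.54 − $410.57 = −$99.03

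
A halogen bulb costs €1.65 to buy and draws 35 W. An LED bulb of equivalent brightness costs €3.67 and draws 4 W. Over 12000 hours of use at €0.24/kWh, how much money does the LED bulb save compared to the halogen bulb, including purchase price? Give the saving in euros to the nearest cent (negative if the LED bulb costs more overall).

halogen bulb: €1.65 + (35/1000) kW × 12000 h × €0.24 = €1.65 + €100.8 = €102.45
LED bulb: €3.67 + (4/1000) kW × 12000 h × €0.24 = €3.67 + €11.52 = €15.19
Saving = €102.45 − €15.19 = €87.26

€87.26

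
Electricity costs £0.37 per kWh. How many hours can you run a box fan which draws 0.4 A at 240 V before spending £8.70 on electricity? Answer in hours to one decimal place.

244.9 h

Power = 0.4 A × 240 V = 96 W = 0.096 kW
Energy available = £8.70 ÷ £0.37/kWh = 23.5135 kWh
Hours = 23.5135 kWh ÷ 0.096 kW = 244.9 h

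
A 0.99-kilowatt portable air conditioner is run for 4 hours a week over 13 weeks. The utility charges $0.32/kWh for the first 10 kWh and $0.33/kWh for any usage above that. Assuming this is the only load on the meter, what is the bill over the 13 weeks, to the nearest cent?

Runtime = 4 h/week × 13 weeks = 52 h
Energy = 0.99 kW × 52 h = 51.48 kWh
Tier 1 (0–10 kWh): 10 × $0.32 = $3.2
Above 10 kWh: 41.48 × $0.33 = $13.6884
Bill = $16.89

$16.89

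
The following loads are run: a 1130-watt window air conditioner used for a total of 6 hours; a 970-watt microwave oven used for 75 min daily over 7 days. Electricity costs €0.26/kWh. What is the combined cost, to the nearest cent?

window air conditioner: 1.13 kW × 6 h = 6.78 kWh
microwave oven: Runtime = 75 min × 7 = 525 min = 8.75 h
microwave oven: 0.97 kW × 8.75 h = 8.4875 kWh
Total energy = 15.2675 kWh
Cost = 15.2675 × €0.26 = €3.97

€3.97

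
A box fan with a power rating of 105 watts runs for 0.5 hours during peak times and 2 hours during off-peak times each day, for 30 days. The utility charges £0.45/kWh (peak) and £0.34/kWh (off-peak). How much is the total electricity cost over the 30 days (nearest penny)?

£2.85

Peak energy = 0.105 kW × 0.5 h × 30 = 1.575 kWh
Off-peak energy = 0.105 kW × 2 h × 30 = 6.3 kWh
Cost = 1.575 × £0.45 + 6.3 × £0.34 = £0.70875 + £2.142 = £2.85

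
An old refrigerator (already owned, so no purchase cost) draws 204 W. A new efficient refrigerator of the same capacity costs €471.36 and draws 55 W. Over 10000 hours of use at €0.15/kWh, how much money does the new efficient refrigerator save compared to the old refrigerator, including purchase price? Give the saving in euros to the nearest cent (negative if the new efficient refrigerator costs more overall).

old refrigerator: €0.00 + (204/1000) kW × 10000 h × €0.15 = €0.00 + €306 = €306
new efficient refrigerator: €471.36 + (55/1000) kW × 10000 h × €0.15 = €471.36 + €82.5 = €553.86
Saving = €306 − €553.86 = −€247.86

-€247.86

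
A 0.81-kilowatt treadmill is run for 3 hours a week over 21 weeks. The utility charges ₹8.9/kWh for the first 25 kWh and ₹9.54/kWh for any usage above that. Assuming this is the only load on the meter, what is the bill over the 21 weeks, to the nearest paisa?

₹470.83

Runtime = 3 h/week × 21 weeks = 63 h
Energy = 0.81 kW × 63 h = 51.03 kWh
Tier 1 (0–25 kWh): 25 × ₹8.9 = ₹222.5
Above 25 kWh: 26.03 × ₹9.54 = ₹248.3262
Bill = ₹470.83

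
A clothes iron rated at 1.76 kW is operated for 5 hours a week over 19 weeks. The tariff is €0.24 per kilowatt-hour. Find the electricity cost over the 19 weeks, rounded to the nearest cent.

€40.13

Runtime = 5 h/week × 19 weeks = 95 h
Energy = 1.76 kW × 95 h = 167.2 kWh
Cost = 167.2 kWh × €0.24/kWh = €40.13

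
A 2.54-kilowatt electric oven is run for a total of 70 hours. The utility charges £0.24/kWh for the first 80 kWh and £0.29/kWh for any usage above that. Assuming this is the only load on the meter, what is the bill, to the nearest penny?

£47.56

Energy = 2.54 kW × 70 h = 177.8 kWh
Tier 1 (0–80 kWh): 80 × £0.24 = £19.2
Above 80 kWh: 97.8 × £0.29 = £28.362
Bill = £47.56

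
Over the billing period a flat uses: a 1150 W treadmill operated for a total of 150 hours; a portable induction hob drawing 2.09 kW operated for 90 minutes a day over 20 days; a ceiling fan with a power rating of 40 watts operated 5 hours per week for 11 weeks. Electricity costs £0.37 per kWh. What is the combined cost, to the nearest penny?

£87.84

treadmill: 1.15 kW × 150 h = 172.5 kWh
portable induction hob: Runtime = 90 min × 20 = 1800 min = 30 h
portable induction hob: 2.09 kW × 30 h = 62.7 kWh
ceiling fan: Runtime = 5 h/week × 11 weeks = 55 h
ceiling fan: 0.04 kW × 55 h = 2.2 kWh
Total energy = 237.4 kWh
Cost = 237.4 × £0.37 = £87.84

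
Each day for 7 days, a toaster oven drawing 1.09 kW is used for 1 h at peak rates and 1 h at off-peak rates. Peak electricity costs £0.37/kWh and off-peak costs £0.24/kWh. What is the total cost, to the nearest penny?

£4.65

Peak energy = 1.09 kW × 1 h × 7 = 7.63 kWh
Off-peak energy = 1.09 kW × 1 h × 7 = 7.63 kWh
Cost = 7.63 × £0.37 + 7.63 × £0.24 = £2.8231 + £1.8312 = £4.65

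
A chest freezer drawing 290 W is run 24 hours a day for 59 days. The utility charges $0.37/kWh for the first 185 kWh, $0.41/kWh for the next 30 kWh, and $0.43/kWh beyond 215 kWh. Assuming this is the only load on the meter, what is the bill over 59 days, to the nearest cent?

$164.88

Runtime = 24 h × 59 = 1416 h
Energy = 0.29 kW × 1416 h = 410.64 kWh
Tier 1 (0–185 kWh): 185 × $0.37 = $68.45
Tier 2 (185–215 kWh): 30 × $0.41 = $12.3
Above 215 kWh: 195.64 × $0.43 = $84.1252
Bill = $164.88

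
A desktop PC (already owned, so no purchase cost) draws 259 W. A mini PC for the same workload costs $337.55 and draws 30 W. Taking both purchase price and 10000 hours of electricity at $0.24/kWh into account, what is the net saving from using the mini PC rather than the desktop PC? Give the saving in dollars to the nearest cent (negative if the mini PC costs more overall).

$212.05

desktop PC: $0.00 + (259/1000) kW × 10000 h × $0.24 = $0.00 + $621.6 = $621.6
mini PC: $337.55 + (30/1000) kW × 10000 h × $0.24 = $337.55 + $72 = $409.55
Saving = $621.6 − $409.55 = $212.05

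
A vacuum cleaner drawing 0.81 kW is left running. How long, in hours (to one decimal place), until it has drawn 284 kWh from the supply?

350.6 h

Hours = 284 kWh ÷ 0.81 kW = 350.6 h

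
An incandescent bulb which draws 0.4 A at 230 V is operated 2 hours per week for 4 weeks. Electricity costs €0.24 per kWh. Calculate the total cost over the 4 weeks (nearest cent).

€0.18

Power = 0.4 A × 230 V = 92 W = 0.092 kW
Runtime = 2 h/week × 4 weeks = 8 h
Energy = 0.092 kW × 8 h = 0.736 kWh
Cost = 0.736 kWh × €0.24/kWh = €0.18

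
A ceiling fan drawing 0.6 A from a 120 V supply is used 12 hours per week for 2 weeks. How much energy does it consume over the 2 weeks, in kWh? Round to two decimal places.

1.73 kWh

Power = 0.6 A × 120 V = 72 W = 0.072 kW
Runtime = 12 h/week × 2 weeks = 24 h
Energy = 0.072 kW × 24 h = 1.728 kWh ≈ 1.73 kWh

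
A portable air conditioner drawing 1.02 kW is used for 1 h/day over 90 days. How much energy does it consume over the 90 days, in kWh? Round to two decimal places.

91.80 kWh

Runtime = 1 h/day × 90 days = 90 h
Energy = 1.02 kW × 90 h = 91.8 kWh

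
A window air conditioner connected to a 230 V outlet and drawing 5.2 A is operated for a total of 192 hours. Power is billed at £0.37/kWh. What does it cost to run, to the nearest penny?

£84.96

Power = 5.2 A × 230 V = 1196 W = 1.196 kW
Energy = 1.196 kW × 192 h = 229.632 kWh
Cost = 229.632 kWh × £0.37/kWh = £84.96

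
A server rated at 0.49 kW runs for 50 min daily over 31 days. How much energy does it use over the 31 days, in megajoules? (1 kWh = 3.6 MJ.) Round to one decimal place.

45.6 MJ

Runtime = 50 min × 31 = 1550 min = 25.833333… h
Energy = 0.49 kW × 25.833333… h = 12.658333… kWh
= 12.658333… × 3.6 MJ = 45.6 MJ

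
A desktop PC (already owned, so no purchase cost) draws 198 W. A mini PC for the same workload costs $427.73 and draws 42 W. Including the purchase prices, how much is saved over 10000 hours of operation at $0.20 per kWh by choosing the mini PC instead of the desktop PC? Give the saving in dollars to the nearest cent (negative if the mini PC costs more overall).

-$115.73

desktop PC: $0.00 + (198/1000) kW × 10000 h × $0.20 = $0.00 + $396 = $396
mini PC: $427.73 + (42/1000) kW × 10000 h × $0.20 = $427.73 + $84 = $511.73
Saving = $396 − $511.73 = −$115.73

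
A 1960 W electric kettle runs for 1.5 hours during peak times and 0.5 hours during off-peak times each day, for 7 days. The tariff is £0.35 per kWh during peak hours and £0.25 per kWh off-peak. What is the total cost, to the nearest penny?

Peak energy = 1.96 kW × 1.5 h × 7 = 20.58 kWh
Off-peak energy = 1.96 kW × 0.5 h × 7 = 6.86 kWh
Cost = 20.58 × £0.35 + 6.86 × £0.25 = £7.203 + £1.715 = £8.92

£8.92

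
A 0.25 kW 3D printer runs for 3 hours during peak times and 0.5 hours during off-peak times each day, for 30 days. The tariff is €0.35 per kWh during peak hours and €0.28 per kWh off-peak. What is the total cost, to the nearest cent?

Peak energy = 0.25 kW × 3 h × 30 = 22.5 kWh
Off-peak energy = 0.25 kW × 0.5 h × 30 = 3.75 kWh
Cost = 22.5 × €0.35 + 3.75 × €0.28 = €7.875 + €1.05 = €8.93

€8.93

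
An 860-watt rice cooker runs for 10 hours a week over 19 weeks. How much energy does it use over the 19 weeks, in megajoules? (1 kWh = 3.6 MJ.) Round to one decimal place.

Runtime = 10 h/week × 19 weeks = 190 h
Energy = 0.86 kW × 190 h = 163.4 kWh
= 163.4 × 3.6 MJ = 588.2 MJ

588.2 MJ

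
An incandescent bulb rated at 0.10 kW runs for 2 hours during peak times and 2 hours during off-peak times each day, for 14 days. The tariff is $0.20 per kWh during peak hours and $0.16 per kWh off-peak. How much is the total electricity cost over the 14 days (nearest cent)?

Peak energy = 0.1 kW × 2 h × 14 = 2.8 kWh
Off-peak energy = 0.1 kW × 2 h × 14 = 2.8 kWh
Cost = 2.8 × $0.20 + 2.8 × $0.16 = $0.56 + $0.448 = $1.01

$1.01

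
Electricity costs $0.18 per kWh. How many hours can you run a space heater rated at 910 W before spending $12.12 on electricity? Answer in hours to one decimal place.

Energy available = $12.12 ÷ $0.18/kWh = 67.3333 kWh
Hours = 67.3333 kWh ÷ 0.91 kW = 74.0 h

74.0 h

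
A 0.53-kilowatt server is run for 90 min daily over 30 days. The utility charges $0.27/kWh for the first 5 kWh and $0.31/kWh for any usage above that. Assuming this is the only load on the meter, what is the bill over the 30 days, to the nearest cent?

$7.19

Runtime = 90 min × 30 = 2700 min = 45 h
Energy = 0.53 kW × 45 h = 23.85 kWh
Tier 1 (0–5 kWh): 5 × $0.27 = $1.35
Above 5 kWh: 18.85 × $0.31 = $5.8435
Bill = $7.19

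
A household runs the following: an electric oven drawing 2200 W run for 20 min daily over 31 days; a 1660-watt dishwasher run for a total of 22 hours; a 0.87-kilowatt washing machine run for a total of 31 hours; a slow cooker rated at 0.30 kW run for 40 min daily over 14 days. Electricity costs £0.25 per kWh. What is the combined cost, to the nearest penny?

£22.26

electric oven: Runtime = 20 min × 31 = 620 min = 10.333333… h
electric oven: 2.2 kW × 10.333333… h = 22.733333… kWh
dishwasher: 1.66 kW × 22 h = 36.52 kWh
washing machine: 0.87 kW × 31 h = 26.97 kWh
slow cooker: Runtime = 40 min × 14 = 560 min = 9.333333… h
slow cooker: 0.3 kW × 9.333333… h = 2.8 kWh
Total energy = 89.023333… kWh
Cost = 89.023333… × £0.25 = £22.26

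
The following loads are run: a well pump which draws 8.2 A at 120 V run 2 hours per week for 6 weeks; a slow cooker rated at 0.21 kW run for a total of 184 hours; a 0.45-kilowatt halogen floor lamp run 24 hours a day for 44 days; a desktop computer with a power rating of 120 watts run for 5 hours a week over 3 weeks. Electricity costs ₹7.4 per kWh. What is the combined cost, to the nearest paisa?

well pump: Power = 8.2 A × 120 V = 984 W = 0.984 kW
well pump: Runtime = 2 h/week × 6 weeks = 12 h
well pump: 0.984 kW × 12 h = 11.808 kWh
slow cooker: 0.21 kW × 184 h = 38.64 kWh
halogen floor lamp: Runtime = 24 h × 44 = 1056 h
halogen floor lamp: 0.45 kW × 1056 h = 475.2 kWh
desktop computer: Runtime = 5 h/week × 3 weeks = 15 h
desktop computer: 0.12 kW × 15 h = 1.8 kWh
Total energy = 527.448 kWh
Cost = 527.448 × ₹7.4 = ₹3903.12

₹3903.12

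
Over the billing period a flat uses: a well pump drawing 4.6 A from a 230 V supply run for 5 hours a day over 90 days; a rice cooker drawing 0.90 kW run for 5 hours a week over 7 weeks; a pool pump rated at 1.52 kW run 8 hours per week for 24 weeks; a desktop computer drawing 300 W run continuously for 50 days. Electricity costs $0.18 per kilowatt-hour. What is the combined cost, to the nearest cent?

well pump: Power = 4.6 A × 230 V = 1058 W = 1.058 kW
well pump: Runtime = 5 h/day × 90 days = 450 h
well pump: 1.058 kW × 450 h = 476.1 kWh
rice cooker: Runtime = 5 h/week × 7 weeks = 35 h
rice cooker: 0.9 kW × 35 h = 31.5 kWh
pool pump: Runtime = 8 h/week × 24 weeks = 192 h
pool pump: 1.52 kW × 192 h = 291.84 kWh
desktop computer: Runtime = 24 h × 50 = 1200 h
desktop computer: 0.3 kW × 1200 h = 360 kWh
Total energy = 1159.44 kWh
Cost = 1159.44 × $0.18 = $208.70

$208.70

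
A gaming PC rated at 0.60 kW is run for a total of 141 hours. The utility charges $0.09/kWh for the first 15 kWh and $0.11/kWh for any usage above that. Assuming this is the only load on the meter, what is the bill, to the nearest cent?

$9.01

Energy = 0.6 kW × 141 h = 84.6 kWh
Tier 1 (0–15 kWh): 15 × $0.09 = $1.35
Above 15 kWh: 69.6 × $0.11 = $7.656
Bill = $9.01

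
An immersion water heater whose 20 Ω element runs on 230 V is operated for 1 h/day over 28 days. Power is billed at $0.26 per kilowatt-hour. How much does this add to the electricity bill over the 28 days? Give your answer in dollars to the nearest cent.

Power = V²/R = 230²/20 = 2645 W = 2.645 kW
Runtime = 1 h/day × 28 days = 28 h
Energy = 2.645 kW × 28 h = 74.06 kWh
Cost = 74.06 kWh × $0.26/kWh = $19.26

$19.26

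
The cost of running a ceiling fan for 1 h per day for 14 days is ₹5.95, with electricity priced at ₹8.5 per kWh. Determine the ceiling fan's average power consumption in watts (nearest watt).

50 W

Energy = ₹5.95 ÷ ₹8.5/kWh = 0.7 kWh
Runtime = 1 h/day × 14 days = 14 h
Power = 0.7 kWh ÷ 14 h = 0.05 kW = 50 W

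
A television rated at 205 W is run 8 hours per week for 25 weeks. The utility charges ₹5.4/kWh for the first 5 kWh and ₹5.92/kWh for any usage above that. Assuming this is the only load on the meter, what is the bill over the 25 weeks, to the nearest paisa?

Runtime = 8 h/week × 25 weeks = 200 h
Energy = 0.205 kW × 200 h = 41 kWh
Tier 1 (0–5 kWh): 5 × ₹5.4 = ₹27
Above 5 kWh: 36 × ₹5.92 = ₹213.12
Bill = ₹240.12

₹240.12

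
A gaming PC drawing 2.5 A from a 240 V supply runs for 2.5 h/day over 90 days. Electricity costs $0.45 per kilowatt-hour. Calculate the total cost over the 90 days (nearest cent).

$60.75

Power = 2.5 A × 240 V = 600 W = 0.6 kW
Runtime = 2.5 h/day × 90 days = 225 h
Energy = 0.6 kW × 225 h = 135 kWh
Cost = 135 kWh × $0.45/kWh = $60.75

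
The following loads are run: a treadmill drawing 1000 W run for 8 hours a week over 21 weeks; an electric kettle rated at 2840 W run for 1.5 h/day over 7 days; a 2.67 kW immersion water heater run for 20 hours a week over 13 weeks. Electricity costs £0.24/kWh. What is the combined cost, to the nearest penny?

£214.08

treadmill: Runtime = 8 h/week × 21 weeks = 168 h
treadmill: 1 kW × 168 h = 168 kWh
electric kettle: Runtime = 1.5 h/day × 7 days = 10.5 h
electric kettle: 2.84 kW × 10.5 h = 29.82 kWh
immersion water heater: Runtime = 20 h/week × 13 weeks = 260 h
immersion water heater: 2.67 kW × 260 h = 694.2 kWh
Total energy = 892.02 kWh
Cost = 892.02 × £0.24 = £214.08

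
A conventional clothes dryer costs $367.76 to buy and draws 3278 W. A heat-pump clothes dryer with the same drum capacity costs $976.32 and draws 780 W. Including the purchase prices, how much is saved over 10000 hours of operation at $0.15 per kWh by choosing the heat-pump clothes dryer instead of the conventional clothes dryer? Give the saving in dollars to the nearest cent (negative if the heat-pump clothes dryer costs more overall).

conventional clothes dryer: $367.76 + (3278/1000) kW × 10000 h × $0.15 = $367.76 + $4917 = $5284.76
heat-pump clothes dryer: $976.32 + (780/1000) kW × 10000 h × $0.15 = $976.32 + $1170 = $2146.32
Saving = $5284.76 − $2146.32 = $3138.44

$3138.44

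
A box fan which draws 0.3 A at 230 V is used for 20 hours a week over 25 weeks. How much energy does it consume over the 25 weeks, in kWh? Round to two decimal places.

34.50 kWh

Power = 0.3 A × 230 V = 69 W = 0.069 kW
Runtime = 20 h/week × 25 weeks = 500 h
Energy = 0.069 kW × 500 h = 34.5 kWh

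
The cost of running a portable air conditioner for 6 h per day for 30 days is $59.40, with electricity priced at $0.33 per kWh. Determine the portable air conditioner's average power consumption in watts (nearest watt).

1000 W

Energy = $59.40 ÷ $0.33/kWh = 180 kWh
Runtime = 6 h/day × 30 days = 180 h
Power = 180 kWh ÷ 180 h = 1 kW = 1000 W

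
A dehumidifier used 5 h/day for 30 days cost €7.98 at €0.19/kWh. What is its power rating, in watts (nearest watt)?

Energy = €7.98 ÷ €0.19/kWh = 42 kWh
Runtime = 5 h/day × 30 days = 150 h
Power = 42 kWh ÷ 150 h = 0.28 kW = 280 W

280 W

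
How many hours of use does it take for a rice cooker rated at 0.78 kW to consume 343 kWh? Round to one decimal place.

439.7 h

Hours = 343 kWh ÷ 0.78 kW = 439.7 h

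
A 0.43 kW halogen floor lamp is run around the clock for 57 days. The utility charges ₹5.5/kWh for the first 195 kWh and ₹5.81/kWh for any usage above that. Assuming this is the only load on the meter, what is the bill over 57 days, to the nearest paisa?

Runtime = 24 h × 57 = 1368 h
Energy = 0.43 kW × 1368 h = 588.24 kWh
Tier 1 (0–195 kWh): 195 × ₹5.5 = ₹1072.5
Above 195 kWh: 393.24 × ₹5.81 = ₹2284.7244
Bill = ₹3357.22

₹3357.22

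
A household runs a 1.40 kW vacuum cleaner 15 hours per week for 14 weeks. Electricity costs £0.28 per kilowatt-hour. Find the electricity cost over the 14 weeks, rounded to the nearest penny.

£82.32

Runtime = 15 h/week × 14 weeks = 210 h
Energy = 1.4 kW × 210 h = 294 kWh
Cost = 294 kWh × £0.28/kWh = £82.32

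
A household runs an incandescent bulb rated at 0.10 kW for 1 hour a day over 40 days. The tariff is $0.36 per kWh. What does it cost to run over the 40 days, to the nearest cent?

$1.44

Runtime = 1 h/day × 40 days = 40 h
Energy = 0.1 kW × 40 h = 4 kWh
Cost = 4 kWh × $0.36/kWh = $1.44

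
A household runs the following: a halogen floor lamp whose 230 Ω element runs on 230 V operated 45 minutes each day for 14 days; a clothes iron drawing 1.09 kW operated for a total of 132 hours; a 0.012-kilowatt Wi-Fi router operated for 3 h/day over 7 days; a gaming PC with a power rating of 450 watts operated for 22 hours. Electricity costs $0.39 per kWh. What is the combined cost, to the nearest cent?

halogen floor lamp: Power = V²/R = 230²/230 = 230 W = 0.23 kW
halogen floor lamp: Runtime = 45 min × 14 = 630 min = 10.5 h
halogen floor lamp: 0.23 kW × 10.5 h = 2.415 kWh
clothes iron: 1.09 kW × 132 h = 143.88 kWh
Wi-Fi router: Runtime = 3 h/day × 7 days = 21 h
Wi-Fi router: 0.012 kW × 21 h = 0.252 kWh
gaming PC: 0.45 kW × 22 h = 9.9 kWh
Total energy = 156.447 kWh
Cost = 156.447 × $0.39 = $61.01

$61.01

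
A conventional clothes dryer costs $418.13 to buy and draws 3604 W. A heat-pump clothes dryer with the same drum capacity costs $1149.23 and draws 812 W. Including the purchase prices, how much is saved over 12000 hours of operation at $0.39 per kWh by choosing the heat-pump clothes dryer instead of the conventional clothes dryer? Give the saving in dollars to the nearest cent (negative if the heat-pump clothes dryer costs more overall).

$12335.46

conventional clothes dryer: $418.13 + (3604/1000) kW × 12000 h × $0.39 = $418.13 + $16866.72 = $17284.85
heat-pump clothes dryer: $1149.23 + (812/1000) kW × 12000 h × $0.39 = $1149.23 + $3800.16 = $4949.39
Saving = $17284.85 − $4949.39 = $12335.46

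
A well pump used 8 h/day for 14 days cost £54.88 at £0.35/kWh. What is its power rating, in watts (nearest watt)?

Energy = £54.88 ÷ £0.35/kWh = 156.8 kWh
Runtime = 8 h/day × 14 days = 112 h
Power = 156.8 kWh ÷ 112 h = 1.4 kW = 1400 W

1400 W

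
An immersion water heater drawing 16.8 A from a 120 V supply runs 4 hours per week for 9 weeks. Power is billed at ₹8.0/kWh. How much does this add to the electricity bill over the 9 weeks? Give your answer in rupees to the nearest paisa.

₹580.61

Power = 16.8 A × 120 V = 2016 W = 2.016 kW
Runtime = 4 h/week × 9 weeks = 36 h
Energy = 2.016 kW × 36 h = 72.576 kWh
Cost = 72.576 kWh × ₹8.0/kWh = ₹580.61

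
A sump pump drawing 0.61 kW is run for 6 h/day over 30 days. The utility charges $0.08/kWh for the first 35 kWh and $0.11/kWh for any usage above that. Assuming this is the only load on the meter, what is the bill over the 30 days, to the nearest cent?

$11.03

Runtime = 6 h/day × 30 days = 180 h
Energy = 0.61 kW × 180 h = 109.8 kWh
Tier 1 (0–35 kWh): 35 × $0.08 = $2.8
Above 35 kWh: 74.8 × $0.11 = $8.228
Bill = $11.03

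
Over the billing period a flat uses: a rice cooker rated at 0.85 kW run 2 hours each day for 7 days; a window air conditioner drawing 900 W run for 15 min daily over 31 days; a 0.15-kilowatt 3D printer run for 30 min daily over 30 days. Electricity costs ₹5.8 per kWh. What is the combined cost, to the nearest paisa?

₹122.53

rice cooker: Runtime = 2 h/day × 7 days = 14 h
rice cooker: 0.85 kW × 14 h = 11.9 kWh
window air conditioner: Runtime = 15 min × 31 = 465 min = 7.75 h
window air conditioner: 0.9 kW × 7.75 h = 6.975 kWh
3D printer: Runtime = 30 min × 30 = 900 min = 15 h
3D printer: 0.15 kW × 15 h = 2.25 kWh
Total energy = 21.125 kWh
Cost = 21.125 × ₹5.8 = ₹122.53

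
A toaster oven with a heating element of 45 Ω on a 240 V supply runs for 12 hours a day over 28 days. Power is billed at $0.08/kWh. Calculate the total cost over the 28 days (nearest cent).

Power = V²/R = 240²/45 = 1280 W = 1.28 kW
Runtime = 12 h/day × 28 days = 336 h
Energy = 1.28 kW × 336 h = 430.08 kWh
Cost = 430.08 kWh × $0.08/kWh = $34.41

$34.41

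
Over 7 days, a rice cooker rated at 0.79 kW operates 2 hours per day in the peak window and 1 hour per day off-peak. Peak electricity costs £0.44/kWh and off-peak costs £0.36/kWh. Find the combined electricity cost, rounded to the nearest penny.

£6.86

Peak energy = 0.79 kW × 2 h × 7 = 11.06 kWh
Off-peak energy = 0.79 kW × 1 h × 7 = 5.53 kWh
Cost = 11.06 × £0.44 + 5.53 × £0.36 = £4.8664 + £1.9908 = £6.86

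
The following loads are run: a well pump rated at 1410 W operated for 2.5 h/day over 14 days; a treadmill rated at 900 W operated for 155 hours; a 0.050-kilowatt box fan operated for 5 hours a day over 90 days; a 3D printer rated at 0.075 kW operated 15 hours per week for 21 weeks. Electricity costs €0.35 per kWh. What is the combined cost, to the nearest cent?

€82.24

well pump: Runtime = 2.5 h/day × 14 days = 35 h
well pump: 1.41 kW × 35 h = 49.35 kWh
treadmill: 0.9 kW × 155 h = 139.5 kWh
box fan: Runtime = 5 h/day × 90 days = 450 h
box fan: 0.05 kW × 450 h = 22.5 kWh
3D printer: Runtime = 15 h/week × 21 weeks = 315 h
3D printer: 0.075 kW × 315 h = 23.625 kWh
Total energy = 234.975 kWh
Cost = 234.975 × €0.35 = €82.24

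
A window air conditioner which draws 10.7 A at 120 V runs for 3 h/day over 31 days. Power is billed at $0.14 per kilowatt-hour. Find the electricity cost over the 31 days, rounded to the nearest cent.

Power = 10.7 A × 120 V = 1284 W = 1.284 kW
Runtime = 3 h/day × 31 days = 93 h
Energy = 1.284 kW × 93 h = 119.412 kWh
Cost = 119.412 kWh × $0.14/kWh = $16.72

$16.72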